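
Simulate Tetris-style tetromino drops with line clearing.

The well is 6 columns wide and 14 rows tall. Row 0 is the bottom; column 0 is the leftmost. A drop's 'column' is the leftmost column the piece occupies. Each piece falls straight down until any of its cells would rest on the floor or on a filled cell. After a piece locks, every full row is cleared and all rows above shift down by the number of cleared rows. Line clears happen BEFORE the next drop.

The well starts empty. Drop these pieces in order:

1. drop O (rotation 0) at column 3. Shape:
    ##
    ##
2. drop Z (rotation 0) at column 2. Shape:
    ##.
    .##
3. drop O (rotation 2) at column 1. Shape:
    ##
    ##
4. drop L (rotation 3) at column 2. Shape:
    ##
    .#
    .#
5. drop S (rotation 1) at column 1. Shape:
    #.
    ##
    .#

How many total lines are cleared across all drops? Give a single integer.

Answer: 0

Derivation:
Drop 1: O rot0 at col 3 lands with bottom-row=0; cleared 0 line(s) (total 0); column heights now [0 0 0 2 2 0], max=2
Drop 2: Z rot0 at col 2 lands with bottom-row=2; cleared 0 line(s) (total 0); column heights now [0 0 4 4 3 0], max=4
Drop 3: O rot2 at col 1 lands with bottom-row=4; cleared 0 line(s) (total 0); column heights now [0 6 6 4 3 0], max=6
Drop 4: L rot3 at col 2 lands with bottom-row=4; cleared 0 line(s) (total 0); column heights now [0 6 7 7 3 0], max=7
Drop 5: S rot1 at col 1 lands with bottom-row=7; cleared 0 line(s) (total 0); column heights now [0 10 9 7 3 0], max=10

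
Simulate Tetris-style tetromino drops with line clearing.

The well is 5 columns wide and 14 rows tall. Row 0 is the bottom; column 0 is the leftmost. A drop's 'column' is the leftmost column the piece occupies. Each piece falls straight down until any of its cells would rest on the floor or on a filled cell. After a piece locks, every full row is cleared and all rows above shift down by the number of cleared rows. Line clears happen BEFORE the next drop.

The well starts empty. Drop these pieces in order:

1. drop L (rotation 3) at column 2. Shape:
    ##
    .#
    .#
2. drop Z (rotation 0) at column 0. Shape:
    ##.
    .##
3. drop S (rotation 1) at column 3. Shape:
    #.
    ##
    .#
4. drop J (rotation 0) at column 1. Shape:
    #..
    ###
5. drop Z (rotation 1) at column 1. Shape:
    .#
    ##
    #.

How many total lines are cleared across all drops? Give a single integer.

Answer: 0

Derivation:
Drop 1: L rot3 at col 2 lands with bottom-row=0; cleared 0 line(s) (total 0); column heights now [0 0 3 3 0], max=3
Drop 2: Z rot0 at col 0 lands with bottom-row=3; cleared 0 line(s) (total 0); column heights now [5 5 4 3 0], max=5
Drop 3: S rot1 at col 3 lands with bottom-row=2; cleared 0 line(s) (total 0); column heights now [5 5 4 5 4], max=5
Drop 4: J rot0 at col 1 lands with bottom-row=5; cleared 0 line(s) (total 0); column heights now [5 7 6 6 4], max=7
Drop 5: Z rot1 at col 1 lands with bottom-row=7; cleared 0 line(s) (total 0); column heights now [5 9 10 6 4], max=10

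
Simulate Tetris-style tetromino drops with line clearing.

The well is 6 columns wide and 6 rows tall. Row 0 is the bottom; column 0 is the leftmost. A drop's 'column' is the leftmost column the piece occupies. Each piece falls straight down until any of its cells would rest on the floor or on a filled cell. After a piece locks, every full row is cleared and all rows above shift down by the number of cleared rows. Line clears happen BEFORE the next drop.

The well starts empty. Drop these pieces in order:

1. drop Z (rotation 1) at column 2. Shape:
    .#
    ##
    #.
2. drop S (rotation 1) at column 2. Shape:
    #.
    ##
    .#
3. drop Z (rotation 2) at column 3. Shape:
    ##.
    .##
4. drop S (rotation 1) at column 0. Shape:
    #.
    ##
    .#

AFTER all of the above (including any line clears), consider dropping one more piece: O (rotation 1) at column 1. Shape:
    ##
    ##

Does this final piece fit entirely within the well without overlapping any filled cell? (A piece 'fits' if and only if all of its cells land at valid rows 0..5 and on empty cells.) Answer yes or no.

Drop 1: Z rot1 at col 2 lands with bottom-row=0; cleared 0 line(s) (total 0); column heights now [0 0 2 3 0 0], max=3
Drop 2: S rot1 at col 2 lands with bottom-row=3; cleared 0 line(s) (total 0); column heights now [0 0 6 5 0 0], max=6
Drop 3: Z rot2 at col 3 lands with bottom-row=4; cleared 0 line(s) (total 0); column heights now [0 0 6 6 6 5], max=6
Drop 4: S rot1 at col 0 lands with bottom-row=0; cleared 0 line(s) (total 0); column heights now [3 2 6 6 6 5], max=6
Test piece O rot1 at col 1 (width 2): heights before test = [3 2 6 6 6 5]; fits = False

Answer: no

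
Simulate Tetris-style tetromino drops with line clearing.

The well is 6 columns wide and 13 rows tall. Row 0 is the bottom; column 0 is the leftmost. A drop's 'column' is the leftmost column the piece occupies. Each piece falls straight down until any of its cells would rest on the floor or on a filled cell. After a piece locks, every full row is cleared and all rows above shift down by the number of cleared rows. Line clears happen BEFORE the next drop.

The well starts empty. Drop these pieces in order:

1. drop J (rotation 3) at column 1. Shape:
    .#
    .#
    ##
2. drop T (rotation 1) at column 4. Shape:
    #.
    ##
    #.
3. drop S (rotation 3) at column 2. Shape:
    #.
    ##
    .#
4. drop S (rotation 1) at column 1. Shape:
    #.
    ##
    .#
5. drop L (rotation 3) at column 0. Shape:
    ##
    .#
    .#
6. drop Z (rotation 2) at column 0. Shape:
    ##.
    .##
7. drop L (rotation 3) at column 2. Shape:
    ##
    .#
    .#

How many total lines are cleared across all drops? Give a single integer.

Answer: 0

Derivation:
Drop 1: J rot3 at col 1 lands with bottom-row=0; cleared 0 line(s) (total 0); column heights now [0 1 3 0 0 0], max=3
Drop 2: T rot1 at col 4 lands with bottom-row=0; cleared 0 line(s) (total 0); column heights now [0 1 3 0 3 2], max=3
Drop 3: S rot3 at col 2 lands with bottom-row=2; cleared 0 line(s) (total 0); column heights now [0 1 5 4 3 2], max=5
Drop 4: S rot1 at col 1 lands with bottom-row=5; cleared 0 line(s) (total 0); column heights now [0 8 7 4 3 2], max=8
Drop 5: L rot3 at col 0 lands with bottom-row=8; cleared 0 line(s) (total 0); column heights now [11 11 7 4 3 2], max=11
Drop 6: Z rot2 at col 0 lands with bottom-row=11; cleared 0 line(s) (total 0); column heights now [13 13 12 4 3 2], max=13
Drop 7: L rot3 at col 2 lands with bottom-row=10; cleared 0 line(s) (total 0); column heights now [13 13 13 13 3 2], max=13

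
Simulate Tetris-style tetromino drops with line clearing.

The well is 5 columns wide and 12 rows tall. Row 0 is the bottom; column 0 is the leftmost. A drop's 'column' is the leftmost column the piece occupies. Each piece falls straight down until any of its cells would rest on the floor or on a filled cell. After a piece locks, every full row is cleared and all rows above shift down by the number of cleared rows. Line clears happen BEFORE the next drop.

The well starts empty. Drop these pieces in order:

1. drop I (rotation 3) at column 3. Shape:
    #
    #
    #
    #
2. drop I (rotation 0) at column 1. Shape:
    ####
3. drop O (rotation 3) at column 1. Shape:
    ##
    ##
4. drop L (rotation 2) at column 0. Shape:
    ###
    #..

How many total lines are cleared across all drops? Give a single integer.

Drop 1: I rot3 at col 3 lands with bottom-row=0; cleared 0 line(s) (total 0); column heights now [0 0 0 4 0], max=4
Drop 2: I rot0 at col 1 lands with bottom-row=4; cleared 0 line(s) (total 0); column heights now [0 5 5 5 5], max=5
Drop 3: O rot3 at col 1 lands with bottom-row=5; cleared 0 line(s) (total 0); column heights now [0 7 7 5 5], max=7
Drop 4: L rot2 at col 0 lands with bottom-row=6; cleared 0 line(s) (total 0); column heights now [8 8 8 5 5], max=8

Answer: 0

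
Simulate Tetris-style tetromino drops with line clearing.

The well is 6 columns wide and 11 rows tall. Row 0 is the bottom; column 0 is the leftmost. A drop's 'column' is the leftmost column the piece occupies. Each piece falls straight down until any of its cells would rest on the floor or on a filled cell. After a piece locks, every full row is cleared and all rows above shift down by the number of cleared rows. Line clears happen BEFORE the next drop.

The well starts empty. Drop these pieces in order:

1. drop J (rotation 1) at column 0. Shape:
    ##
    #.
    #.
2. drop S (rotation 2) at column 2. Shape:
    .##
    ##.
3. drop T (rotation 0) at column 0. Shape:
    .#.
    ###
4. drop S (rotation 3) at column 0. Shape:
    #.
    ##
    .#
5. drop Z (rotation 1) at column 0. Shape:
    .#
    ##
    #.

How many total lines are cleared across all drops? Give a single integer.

Answer: 0

Derivation:
Drop 1: J rot1 at col 0 lands with bottom-row=0; cleared 0 line(s) (total 0); column heights now [3 3 0 0 0 0], max=3
Drop 2: S rot2 at col 2 lands with bottom-row=0; cleared 0 line(s) (total 0); column heights now [3 3 1 2 2 0], max=3
Drop 3: T rot0 at col 0 lands with bottom-row=3; cleared 0 line(s) (total 0); column heights now [4 5 4 2 2 0], max=5
Drop 4: S rot3 at col 0 lands with bottom-row=5; cleared 0 line(s) (total 0); column heights now [8 7 4 2 2 0], max=8
Drop 5: Z rot1 at col 0 lands with bottom-row=8; cleared 0 line(s) (total 0); column heights now [10 11 4 2 2 0], max=11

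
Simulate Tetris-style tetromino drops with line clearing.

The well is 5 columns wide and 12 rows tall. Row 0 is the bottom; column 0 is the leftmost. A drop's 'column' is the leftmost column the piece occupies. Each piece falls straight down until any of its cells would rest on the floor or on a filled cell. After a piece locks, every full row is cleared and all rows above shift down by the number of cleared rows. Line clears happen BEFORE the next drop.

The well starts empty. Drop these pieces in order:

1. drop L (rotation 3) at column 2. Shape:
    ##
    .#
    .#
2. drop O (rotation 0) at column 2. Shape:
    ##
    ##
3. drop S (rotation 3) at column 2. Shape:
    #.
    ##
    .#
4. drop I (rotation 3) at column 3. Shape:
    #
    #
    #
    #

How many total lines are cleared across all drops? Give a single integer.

Answer: 0

Derivation:
Drop 1: L rot3 at col 2 lands with bottom-row=0; cleared 0 line(s) (total 0); column heights now [0 0 3 3 0], max=3
Drop 2: O rot0 at col 2 lands with bottom-row=3; cleared 0 line(s) (total 0); column heights now [0 0 5 5 0], max=5
Drop 3: S rot3 at col 2 lands with bottom-row=5; cleared 0 line(s) (total 0); column heights now [0 0 8 7 0], max=8
Drop 4: I rot3 at col 3 lands with bottom-row=7; cleared 0 line(s) (total 0); column heights now [0 0 8 11 0], max=11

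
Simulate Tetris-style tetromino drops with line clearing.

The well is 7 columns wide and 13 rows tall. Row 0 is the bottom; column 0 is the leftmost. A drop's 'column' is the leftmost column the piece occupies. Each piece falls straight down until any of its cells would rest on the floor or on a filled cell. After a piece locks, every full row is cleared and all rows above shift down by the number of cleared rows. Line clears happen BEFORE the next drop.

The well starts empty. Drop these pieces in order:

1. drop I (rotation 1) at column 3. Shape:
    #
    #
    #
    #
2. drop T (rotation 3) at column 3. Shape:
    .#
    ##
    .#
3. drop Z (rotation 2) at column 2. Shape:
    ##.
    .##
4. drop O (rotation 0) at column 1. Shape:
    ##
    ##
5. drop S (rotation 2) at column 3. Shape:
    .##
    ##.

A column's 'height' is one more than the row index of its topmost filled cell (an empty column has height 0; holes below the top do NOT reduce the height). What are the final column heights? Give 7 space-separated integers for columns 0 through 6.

Answer: 0 10 10 9 10 10 0

Derivation:
Drop 1: I rot1 at col 3 lands with bottom-row=0; cleared 0 line(s) (total 0); column heights now [0 0 0 4 0 0 0], max=4
Drop 2: T rot3 at col 3 lands with bottom-row=3; cleared 0 line(s) (total 0); column heights now [0 0 0 5 6 0 0], max=6
Drop 3: Z rot2 at col 2 lands with bottom-row=6; cleared 0 line(s) (total 0); column heights now [0 0 8 8 7 0 0], max=8
Drop 4: O rot0 at col 1 lands with bottom-row=8; cleared 0 line(s) (total 0); column heights now [0 10 10 8 7 0 0], max=10
Drop 5: S rot2 at col 3 lands with bottom-row=8; cleared 0 line(s) (total 0); column heights now [0 10 10 9 10 10 0], max=10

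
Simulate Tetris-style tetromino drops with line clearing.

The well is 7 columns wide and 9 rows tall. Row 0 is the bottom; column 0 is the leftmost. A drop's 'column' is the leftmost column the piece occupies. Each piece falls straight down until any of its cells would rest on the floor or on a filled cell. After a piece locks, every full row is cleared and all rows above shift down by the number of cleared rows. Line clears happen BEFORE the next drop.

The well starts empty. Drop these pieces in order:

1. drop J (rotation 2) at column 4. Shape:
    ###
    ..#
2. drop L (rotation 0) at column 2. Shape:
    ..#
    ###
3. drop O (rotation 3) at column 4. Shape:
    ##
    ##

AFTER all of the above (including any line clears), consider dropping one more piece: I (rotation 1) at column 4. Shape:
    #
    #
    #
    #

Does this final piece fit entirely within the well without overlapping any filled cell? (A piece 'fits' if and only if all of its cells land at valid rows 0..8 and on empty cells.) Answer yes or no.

Drop 1: J rot2 at col 4 lands with bottom-row=0; cleared 0 line(s) (total 0); column heights now [0 0 0 0 2 2 2], max=2
Drop 2: L rot0 at col 2 lands with bottom-row=2; cleared 0 line(s) (total 0); column heights now [0 0 3 3 4 2 2], max=4
Drop 3: O rot3 at col 4 lands with bottom-row=4; cleared 0 line(s) (total 0); column heights now [0 0 3 3 6 6 2], max=6
Test piece I rot1 at col 4 (width 1): heights before test = [0 0 3 3 6 6 2]; fits = False

Answer: no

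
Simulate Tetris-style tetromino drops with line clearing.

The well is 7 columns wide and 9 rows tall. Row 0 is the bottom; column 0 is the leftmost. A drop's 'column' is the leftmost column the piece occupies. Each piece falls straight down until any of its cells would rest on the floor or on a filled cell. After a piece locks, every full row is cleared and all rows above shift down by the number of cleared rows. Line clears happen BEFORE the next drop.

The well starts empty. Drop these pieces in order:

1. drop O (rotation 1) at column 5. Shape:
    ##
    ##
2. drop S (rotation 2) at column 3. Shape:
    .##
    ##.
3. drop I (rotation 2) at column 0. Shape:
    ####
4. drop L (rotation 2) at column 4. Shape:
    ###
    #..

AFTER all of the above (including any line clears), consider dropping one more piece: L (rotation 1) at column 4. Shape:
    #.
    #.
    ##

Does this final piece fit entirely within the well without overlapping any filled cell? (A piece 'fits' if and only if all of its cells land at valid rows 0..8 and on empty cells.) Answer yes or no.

Drop 1: O rot1 at col 5 lands with bottom-row=0; cleared 0 line(s) (total 0); column heights now [0 0 0 0 0 2 2], max=2
Drop 2: S rot2 at col 3 lands with bottom-row=1; cleared 0 line(s) (total 0); column heights now [0 0 0 2 3 3 2], max=3
Drop 3: I rot2 at col 0 lands with bottom-row=2; cleared 0 line(s) (total 0); column heights now [3 3 3 3 3 3 2], max=3
Drop 4: L rot2 at col 4 lands with bottom-row=3; cleared 0 line(s) (total 0); column heights now [3 3 3 3 5 5 5], max=5
Test piece L rot1 at col 4 (width 2): heights before test = [3 3 3 3 5 5 5]; fits = True

Answer: yes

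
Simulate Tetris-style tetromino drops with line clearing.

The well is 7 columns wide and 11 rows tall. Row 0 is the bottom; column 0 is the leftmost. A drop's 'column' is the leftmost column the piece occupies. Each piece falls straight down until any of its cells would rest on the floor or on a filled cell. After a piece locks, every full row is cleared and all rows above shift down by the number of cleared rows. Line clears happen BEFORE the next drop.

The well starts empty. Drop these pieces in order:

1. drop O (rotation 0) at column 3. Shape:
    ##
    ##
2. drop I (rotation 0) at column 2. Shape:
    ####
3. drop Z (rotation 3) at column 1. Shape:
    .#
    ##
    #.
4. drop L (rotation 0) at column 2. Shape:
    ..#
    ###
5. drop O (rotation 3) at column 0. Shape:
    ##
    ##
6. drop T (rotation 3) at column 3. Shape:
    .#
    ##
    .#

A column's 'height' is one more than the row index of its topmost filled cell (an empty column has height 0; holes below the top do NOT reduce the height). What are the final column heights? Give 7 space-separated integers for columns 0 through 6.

Drop 1: O rot0 at col 3 lands with bottom-row=0; cleared 0 line(s) (total 0); column heights now [0 0 0 2 2 0 0], max=2
Drop 2: I rot0 at col 2 lands with bottom-row=2; cleared 0 line(s) (total 0); column heights now [0 0 3 3 3 3 0], max=3
Drop 3: Z rot3 at col 1 lands with bottom-row=2; cleared 0 line(s) (total 0); column heights now [0 4 5 3 3 3 0], max=5
Drop 4: L rot0 at col 2 lands with bottom-row=5; cleared 0 line(s) (total 0); column heights now [0 4 6 6 7 3 0], max=7
Drop 5: O rot3 at col 0 lands with bottom-row=4; cleared 0 line(s) (total 0); column heights now [6 6 6 6 7 3 0], max=7
Drop 6: T rot3 at col 3 lands with bottom-row=7; cleared 0 line(s) (total 0); column heights now [6 6 6 9 10 3 0], max=10

Answer: 6 6 6 9 10 3 0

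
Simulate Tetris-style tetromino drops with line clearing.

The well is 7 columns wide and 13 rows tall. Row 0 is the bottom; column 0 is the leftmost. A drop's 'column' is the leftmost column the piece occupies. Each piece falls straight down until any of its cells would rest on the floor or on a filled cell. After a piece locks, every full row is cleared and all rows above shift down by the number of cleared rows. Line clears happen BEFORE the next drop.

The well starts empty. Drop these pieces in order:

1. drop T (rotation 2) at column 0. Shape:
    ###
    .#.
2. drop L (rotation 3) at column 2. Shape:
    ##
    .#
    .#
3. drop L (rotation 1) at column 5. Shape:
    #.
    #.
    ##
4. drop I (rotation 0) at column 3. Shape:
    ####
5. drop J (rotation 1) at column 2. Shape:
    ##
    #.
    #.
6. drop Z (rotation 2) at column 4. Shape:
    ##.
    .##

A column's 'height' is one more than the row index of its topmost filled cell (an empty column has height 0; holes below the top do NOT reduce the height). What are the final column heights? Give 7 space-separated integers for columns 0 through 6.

Drop 1: T rot2 at col 0 lands with bottom-row=0; cleared 0 line(s) (total 0); column heights now [2 2 2 0 0 0 0], max=2
Drop 2: L rot3 at col 2 lands with bottom-row=0; cleared 0 line(s) (total 0); column heights now [2 2 3 3 0 0 0], max=3
Drop 3: L rot1 at col 5 lands with bottom-row=0; cleared 0 line(s) (total 0); column heights now [2 2 3 3 0 3 1], max=3
Drop 4: I rot0 at col 3 lands with bottom-row=3; cleared 0 line(s) (total 0); column heights now [2 2 3 4 4 4 4], max=4
Drop 5: J rot1 at col 2 lands with bottom-row=3; cleared 0 line(s) (total 0); column heights now [2 2 6 6 4 4 4], max=6
Drop 6: Z rot2 at col 4 lands with bottom-row=4; cleared 0 line(s) (total 0); column heights now [2 2 6 6 6 6 5], max=6

Answer: 2 2 6 6 6 6 5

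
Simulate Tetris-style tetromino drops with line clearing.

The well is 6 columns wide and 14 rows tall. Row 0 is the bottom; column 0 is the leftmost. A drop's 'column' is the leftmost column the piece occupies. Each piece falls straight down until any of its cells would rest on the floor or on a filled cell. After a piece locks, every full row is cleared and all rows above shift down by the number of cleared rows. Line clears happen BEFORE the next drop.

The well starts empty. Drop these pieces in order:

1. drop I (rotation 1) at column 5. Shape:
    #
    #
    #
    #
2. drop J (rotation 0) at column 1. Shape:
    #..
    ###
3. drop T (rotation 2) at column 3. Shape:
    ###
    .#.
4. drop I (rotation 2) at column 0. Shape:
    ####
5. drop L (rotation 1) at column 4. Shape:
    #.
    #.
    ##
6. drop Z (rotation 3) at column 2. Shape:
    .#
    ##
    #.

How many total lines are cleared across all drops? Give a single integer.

Drop 1: I rot1 at col 5 lands with bottom-row=0; cleared 0 line(s) (total 0); column heights now [0 0 0 0 0 4], max=4
Drop 2: J rot0 at col 1 lands with bottom-row=0; cleared 0 line(s) (total 0); column heights now [0 2 1 1 0 4], max=4
Drop 3: T rot2 at col 3 lands with bottom-row=3; cleared 0 line(s) (total 0); column heights now [0 2 1 5 5 5], max=5
Drop 4: I rot2 at col 0 lands with bottom-row=5; cleared 0 line(s) (total 0); column heights now [6 6 6 6 5 5], max=6
Drop 5: L rot1 at col 4 lands with bottom-row=5; cleared 1 line(s) (total 1); column heights now [0 2 1 5 7 5], max=7
Drop 6: Z rot3 at col 2 lands with bottom-row=4; cleared 0 line(s) (total 1); column heights now [0 2 6 7 7 5], max=7

Answer: 1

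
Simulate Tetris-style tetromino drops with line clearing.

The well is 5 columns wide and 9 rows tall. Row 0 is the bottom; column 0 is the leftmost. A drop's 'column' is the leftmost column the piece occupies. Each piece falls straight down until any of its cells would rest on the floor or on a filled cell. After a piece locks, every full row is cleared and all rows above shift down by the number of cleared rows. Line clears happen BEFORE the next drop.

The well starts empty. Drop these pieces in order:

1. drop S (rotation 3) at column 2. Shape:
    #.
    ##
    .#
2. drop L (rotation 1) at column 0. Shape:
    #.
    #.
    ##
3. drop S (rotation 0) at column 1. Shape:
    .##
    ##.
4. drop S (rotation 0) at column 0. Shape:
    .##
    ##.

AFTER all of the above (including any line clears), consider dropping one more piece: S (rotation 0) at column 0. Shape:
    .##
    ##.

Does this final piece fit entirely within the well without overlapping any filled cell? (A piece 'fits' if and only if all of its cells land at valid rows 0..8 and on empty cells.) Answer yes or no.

Drop 1: S rot3 at col 2 lands with bottom-row=0; cleared 0 line(s) (total 0); column heights now [0 0 3 2 0], max=3
Drop 2: L rot1 at col 0 lands with bottom-row=0; cleared 0 line(s) (total 0); column heights now [3 1 3 2 0], max=3
Drop 3: S rot0 at col 1 lands with bottom-row=3; cleared 0 line(s) (total 0); column heights now [3 4 5 5 0], max=5
Drop 4: S rot0 at col 0 lands with bottom-row=4; cleared 0 line(s) (total 0); column heights now [5 6 6 5 0], max=6
Test piece S rot0 at col 0 (width 3): heights before test = [5 6 6 5 0]; fits = True

Answer: yes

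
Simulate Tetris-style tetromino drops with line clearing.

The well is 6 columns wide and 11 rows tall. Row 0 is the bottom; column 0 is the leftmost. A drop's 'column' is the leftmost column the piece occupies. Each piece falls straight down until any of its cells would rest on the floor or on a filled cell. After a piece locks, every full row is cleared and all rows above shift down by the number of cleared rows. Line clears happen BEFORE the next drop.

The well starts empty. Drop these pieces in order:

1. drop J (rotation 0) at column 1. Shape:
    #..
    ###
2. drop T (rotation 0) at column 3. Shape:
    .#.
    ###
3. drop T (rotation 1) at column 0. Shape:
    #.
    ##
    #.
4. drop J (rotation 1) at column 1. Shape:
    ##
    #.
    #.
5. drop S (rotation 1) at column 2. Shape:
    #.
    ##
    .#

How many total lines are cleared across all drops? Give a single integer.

Answer: 0

Derivation:
Drop 1: J rot0 at col 1 lands with bottom-row=0; cleared 0 line(s) (total 0); column heights now [0 2 1 1 0 0], max=2
Drop 2: T rot0 at col 3 lands with bottom-row=1; cleared 0 line(s) (total 0); column heights now [0 2 1 2 3 2], max=3
Drop 3: T rot1 at col 0 lands with bottom-row=1; cleared 0 line(s) (total 0); column heights now [4 3 1 2 3 2], max=4
Drop 4: J rot1 at col 1 lands with bottom-row=3; cleared 0 line(s) (total 0); column heights now [4 6 6 2 3 2], max=6
Drop 5: S rot1 at col 2 lands with bottom-row=5; cleared 0 line(s) (total 0); column heights now [4 6 8 7 3 2], max=8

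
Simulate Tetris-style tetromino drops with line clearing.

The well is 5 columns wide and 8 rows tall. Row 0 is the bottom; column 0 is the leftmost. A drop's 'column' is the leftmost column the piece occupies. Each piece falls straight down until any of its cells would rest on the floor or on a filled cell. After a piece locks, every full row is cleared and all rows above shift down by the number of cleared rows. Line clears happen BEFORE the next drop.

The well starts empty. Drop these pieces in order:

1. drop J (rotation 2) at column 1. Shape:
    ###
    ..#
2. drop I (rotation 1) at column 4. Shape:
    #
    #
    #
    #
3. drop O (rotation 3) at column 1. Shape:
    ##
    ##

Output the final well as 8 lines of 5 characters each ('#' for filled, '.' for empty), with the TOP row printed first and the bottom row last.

Answer: .....
.....
.....
.....
.##.#
.##.#
.####
...##

Derivation:
Drop 1: J rot2 at col 1 lands with bottom-row=0; cleared 0 line(s) (total 0); column heights now [0 2 2 2 0], max=2
Drop 2: I rot1 at col 4 lands with bottom-row=0; cleared 0 line(s) (total 0); column heights now [0 2 2 2 4], max=4
Drop 3: O rot3 at col 1 lands with bottom-row=2; cleared 0 line(s) (total 0); column heights now [0 4 4 2 4], max=4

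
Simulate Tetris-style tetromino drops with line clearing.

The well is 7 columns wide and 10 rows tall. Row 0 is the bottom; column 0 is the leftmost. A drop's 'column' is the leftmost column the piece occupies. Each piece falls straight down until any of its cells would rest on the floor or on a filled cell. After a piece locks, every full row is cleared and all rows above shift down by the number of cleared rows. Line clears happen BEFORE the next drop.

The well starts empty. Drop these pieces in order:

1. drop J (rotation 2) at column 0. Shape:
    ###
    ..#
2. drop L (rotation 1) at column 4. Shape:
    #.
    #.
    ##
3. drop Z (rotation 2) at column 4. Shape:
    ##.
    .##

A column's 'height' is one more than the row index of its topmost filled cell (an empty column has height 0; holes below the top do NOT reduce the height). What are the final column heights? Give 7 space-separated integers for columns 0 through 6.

Answer: 2 2 2 0 4 4 3

Derivation:
Drop 1: J rot2 at col 0 lands with bottom-row=0; cleared 0 line(s) (total 0); column heights now [2 2 2 0 0 0 0], max=2
Drop 2: L rot1 at col 4 lands with bottom-row=0; cleared 0 line(s) (total 0); column heights now [2 2 2 0 3 1 0], max=3
Drop 3: Z rot2 at col 4 lands with bottom-row=2; cleared 0 line(s) (total 0); column heights now [2 2 2 0 4 4 3], max=4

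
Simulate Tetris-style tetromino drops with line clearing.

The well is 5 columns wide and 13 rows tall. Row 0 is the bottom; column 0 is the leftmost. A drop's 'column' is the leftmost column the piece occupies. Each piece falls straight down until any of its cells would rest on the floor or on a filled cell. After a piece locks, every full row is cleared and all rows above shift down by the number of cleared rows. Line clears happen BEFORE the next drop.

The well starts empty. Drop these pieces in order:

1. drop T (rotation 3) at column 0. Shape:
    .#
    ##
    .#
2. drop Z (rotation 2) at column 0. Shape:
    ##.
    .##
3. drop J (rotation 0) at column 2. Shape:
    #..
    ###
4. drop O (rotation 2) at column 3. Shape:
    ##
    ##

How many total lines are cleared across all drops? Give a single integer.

Drop 1: T rot3 at col 0 lands with bottom-row=0; cleared 0 line(s) (total 0); column heights now [2 3 0 0 0], max=3
Drop 2: Z rot2 at col 0 lands with bottom-row=3; cleared 0 line(s) (total 0); column heights now [5 5 4 0 0], max=5
Drop 3: J rot0 at col 2 lands with bottom-row=4; cleared 1 line(s) (total 1); column heights now [2 4 5 0 0], max=5
Drop 4: O rot2 at col 3 lands with bottom-row=0; cleared 0 line(s) (total 1); column heights now [2 4 5 2 2], max=5

Answer: 1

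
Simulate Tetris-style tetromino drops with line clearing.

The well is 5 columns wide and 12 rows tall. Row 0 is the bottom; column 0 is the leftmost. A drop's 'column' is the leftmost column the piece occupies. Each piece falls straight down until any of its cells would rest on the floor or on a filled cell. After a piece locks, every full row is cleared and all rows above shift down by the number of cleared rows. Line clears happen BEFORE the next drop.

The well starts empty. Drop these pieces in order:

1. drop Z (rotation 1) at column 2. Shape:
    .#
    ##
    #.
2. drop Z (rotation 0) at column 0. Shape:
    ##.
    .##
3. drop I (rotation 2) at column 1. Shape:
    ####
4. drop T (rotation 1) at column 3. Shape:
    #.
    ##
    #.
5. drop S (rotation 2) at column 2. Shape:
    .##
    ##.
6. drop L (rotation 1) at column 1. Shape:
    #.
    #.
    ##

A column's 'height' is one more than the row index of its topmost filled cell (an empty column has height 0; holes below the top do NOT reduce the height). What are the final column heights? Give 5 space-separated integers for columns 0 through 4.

Drop 1: Z rot1 at col 2 lands with bottom-row=0; cleared 0 line(s) (total 0); column heights now [0 0 2 3 0], max=3
Drop 2: Z rot0 at col 0 lands with bottom-row=2; cleared 0 line(s) (total 0); column heights now [4 4 3 3 0], max=4
Drop 3: I rot2 at col 1 lands with bottom-row=4; cleared 0 line(s) (total 0); column heights now [4 5 5 5 5], max=5
Drop 4: T rot1 at col 3 lands with bottom-row=5; cleared 0 line(s) (total 0); column heights now [4 5 5 8 7], max=8
Drop 5: S rot2 at col 2 lands with bottom-row=8; cleared 0 line(s) (total 0); column heights now [4 5 9 10 10], max=10
Drop 6: L rot1 at col 1 lands with bottom-row=9; cleared 0 line(s) (total 0); column heights now [4 12 10 10 10], max=12

Answer: 4 12 10 10 10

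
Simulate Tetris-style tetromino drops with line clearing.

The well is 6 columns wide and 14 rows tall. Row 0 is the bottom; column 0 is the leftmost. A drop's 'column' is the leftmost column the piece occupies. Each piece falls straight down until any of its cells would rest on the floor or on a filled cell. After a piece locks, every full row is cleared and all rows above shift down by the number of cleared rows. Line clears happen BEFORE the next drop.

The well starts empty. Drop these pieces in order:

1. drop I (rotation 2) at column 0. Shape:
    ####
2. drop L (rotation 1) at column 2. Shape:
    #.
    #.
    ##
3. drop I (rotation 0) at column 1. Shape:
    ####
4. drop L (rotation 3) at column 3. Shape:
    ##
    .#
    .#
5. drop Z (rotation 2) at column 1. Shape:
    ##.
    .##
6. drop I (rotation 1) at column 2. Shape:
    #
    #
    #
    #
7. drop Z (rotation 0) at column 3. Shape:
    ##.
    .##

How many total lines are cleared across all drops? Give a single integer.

Drop 1: I rot2 at col 0 lands with bottom-row=0; cleared 0 line(s) (total 0); column heights now [1 1 1 1 0 0], max=1
Drop 2: L rot1 at col 2 lands with bottom-row=1; cleared 0 line(s) (total 0); column heights now [1 1 4 2 0 0], max=4
Drop 3: I rot0 at col 1 lands with bottom-row=4; cleared 0 line(s) (total 0); column heights now [1 5 5 5 5 0], max=5
Drop 4: L rot3 at col 3 lands with bottom-row=5; cleared 0 line(s) (total 0); column heights now [1 5 5 8 8 0], max=8
Drop 5: Z rot2 at col 1 lands with bottom-row=8; cleared 0 line(s) (total 0); column heights now [1 10 10 9 8 0], max=10
Drop 6: I rot1 at col 2 lands with bottom-row=10; cleared 0 line(s) (total 0); column heights now [1 10 14 9 8 0], max=14
Drop 7: Z rot0 at col 3 lands with bottom-row=8; cleared 0 line(s) (total 0); column heights now [1 10 14 10 10 9], max=14

Answer: 0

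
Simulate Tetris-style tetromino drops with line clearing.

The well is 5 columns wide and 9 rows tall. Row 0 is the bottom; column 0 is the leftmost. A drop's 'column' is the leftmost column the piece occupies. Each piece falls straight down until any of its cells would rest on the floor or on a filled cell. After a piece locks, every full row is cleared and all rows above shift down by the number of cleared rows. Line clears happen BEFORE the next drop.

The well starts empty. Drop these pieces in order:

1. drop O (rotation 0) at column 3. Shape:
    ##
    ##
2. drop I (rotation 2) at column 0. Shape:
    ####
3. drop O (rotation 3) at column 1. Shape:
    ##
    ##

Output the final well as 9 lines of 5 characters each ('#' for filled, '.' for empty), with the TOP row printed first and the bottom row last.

Drop 1: O rot0 at col 3 lands with bottom-row=0; cleared 0 line(s) (total 0); column heights now [0 0 0 2 2], max=2
Drop 2: I rot2 at col 0 lands with bottom-row=2; cleared 0 line(s) (total 0); column heights now [3 3 3 3 2], max=3
Drop 3: O rot3 at col 1 lands with bottom-row=3; cleared 0 line(s) (total 0); column heights now [3 5 5 3 2], max=5

Answer: .....
.....
.....
.....
.##..
.##..
####.
...##
...##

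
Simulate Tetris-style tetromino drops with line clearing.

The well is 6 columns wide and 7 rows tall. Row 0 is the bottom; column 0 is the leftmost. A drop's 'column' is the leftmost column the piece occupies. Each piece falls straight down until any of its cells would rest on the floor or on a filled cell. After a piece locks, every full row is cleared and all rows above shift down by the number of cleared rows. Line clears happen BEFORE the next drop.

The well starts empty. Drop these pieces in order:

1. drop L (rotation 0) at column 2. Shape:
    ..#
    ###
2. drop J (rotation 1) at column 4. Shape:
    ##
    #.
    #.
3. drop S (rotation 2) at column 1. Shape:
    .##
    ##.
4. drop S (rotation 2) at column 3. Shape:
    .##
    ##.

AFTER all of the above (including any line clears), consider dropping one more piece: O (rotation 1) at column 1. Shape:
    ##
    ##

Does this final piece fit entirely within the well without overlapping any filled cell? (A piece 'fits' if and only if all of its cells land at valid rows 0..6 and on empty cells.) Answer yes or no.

Answer: yes

Derivation:
Drop 1: L rot0 at col 2 lands with bottom-row=0; cleared 0 line(s) (total 0); column heights now [0 0 1 1 2 0], max=2
Drop 2: J rot1 at col 4 lands with bottom-row=2; cleared 0 line(s) (total 0); column heights now [0 0 1 1 5 5], max=5
Drop 3: S rot2 at col 1 lands with bottom-row=1; cleared 0 line(s) (total 0); column heights now [0 2 3 3 5 5], max=5
Drop 4: S rot2 at col 3 lands with bottom-row=5; cleared 0 line(s) (total 0); column heights now [0 2 3 6 7 7], max=7
Test piece O rot1 at col 1 (width 2): heights before test = [0 2 3 6 7 7]; fits = True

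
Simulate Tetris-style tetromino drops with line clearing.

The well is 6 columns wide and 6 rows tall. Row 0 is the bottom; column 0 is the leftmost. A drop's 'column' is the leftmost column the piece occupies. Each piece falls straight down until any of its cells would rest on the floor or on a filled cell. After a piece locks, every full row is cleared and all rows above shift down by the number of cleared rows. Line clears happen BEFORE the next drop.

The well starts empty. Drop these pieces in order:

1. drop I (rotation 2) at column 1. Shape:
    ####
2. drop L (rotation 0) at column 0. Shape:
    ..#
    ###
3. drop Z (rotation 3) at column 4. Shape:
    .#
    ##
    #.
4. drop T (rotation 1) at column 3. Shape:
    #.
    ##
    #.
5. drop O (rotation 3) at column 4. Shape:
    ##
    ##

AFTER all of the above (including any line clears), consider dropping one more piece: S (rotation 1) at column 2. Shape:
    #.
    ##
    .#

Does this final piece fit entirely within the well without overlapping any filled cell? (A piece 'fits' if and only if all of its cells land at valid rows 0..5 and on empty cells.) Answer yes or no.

Answer: no

Derivation:
Drop 1: I rot2 at col 1 lands with bottom-row=0; cleared 0 line(s) (total 0); column heights now [0 1 1 1 1 0], max=1
Drop 2: L rot0 at col 0 lands with bottom-row=1; cleared 0 line(s) (total 0); column heights now [2 2 3 1 1 0], max=3
Drop 3: Z rot3 at col 4 lands with bottom-row=1; cleared 0 line(s) (total 0); column heights now [2 2 3 1 3 4], max=4
Drop 4: T rot1 at col 3 lands with bottom-row=2; cleared 0 line(s) (total 0); column heights now [2 2 3 5 4 4], max=5
Drop 5: O rot3 at col 4 lands with bottom-row=4; cleared 0 line(s) (total 0); column heights now [2 2 3 5 6 6], max=6
Test piece S rot1 at col 2 (width 2): heights before test = [2 2 3 5 6 6]; fits = False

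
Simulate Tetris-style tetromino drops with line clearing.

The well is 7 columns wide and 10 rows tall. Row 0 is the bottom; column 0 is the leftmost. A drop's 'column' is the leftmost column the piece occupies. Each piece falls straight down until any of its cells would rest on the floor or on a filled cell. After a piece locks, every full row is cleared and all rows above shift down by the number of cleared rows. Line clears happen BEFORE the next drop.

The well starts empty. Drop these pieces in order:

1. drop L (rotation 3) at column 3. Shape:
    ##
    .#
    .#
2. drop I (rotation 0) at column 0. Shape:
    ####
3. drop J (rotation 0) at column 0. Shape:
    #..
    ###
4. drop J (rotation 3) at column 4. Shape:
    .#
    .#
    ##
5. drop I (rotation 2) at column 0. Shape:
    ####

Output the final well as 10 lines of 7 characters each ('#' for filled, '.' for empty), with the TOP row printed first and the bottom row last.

Drop 1: L rot3 at col 3 lands with bottom-row=0; cleared 0 line(s) (total 0); column heights now [0 0 0 3 3 0 0], max=3
Drop 2: I rot0 at col 0 lands with bottom-row=3; cleared 0 line(s) (total 0); column heights now [4 4 4 4 3 0 0], max=4
Drop 3: J rot0 at col 0 lands with bottom-row=4; cleared 0 line(s) (total 0); column heights now [6 5 5 4 3 0 0], max=6
Drop 4: J rot3 at col 4 lands with bottom-row=3; cleared 0 line(s) (total 0); column heights now [6 5 5 4 4 6 0], max=6
Drop 5: I rot2 at col 0 lands with bottom-row=6; cleared 0 line(s) (total 0); column heights now [7 7 7 7 4 6 0], max=7

Answer: .......
.......
.......
####...
#....#.
###..#.
######.
...##..
....#..
....#..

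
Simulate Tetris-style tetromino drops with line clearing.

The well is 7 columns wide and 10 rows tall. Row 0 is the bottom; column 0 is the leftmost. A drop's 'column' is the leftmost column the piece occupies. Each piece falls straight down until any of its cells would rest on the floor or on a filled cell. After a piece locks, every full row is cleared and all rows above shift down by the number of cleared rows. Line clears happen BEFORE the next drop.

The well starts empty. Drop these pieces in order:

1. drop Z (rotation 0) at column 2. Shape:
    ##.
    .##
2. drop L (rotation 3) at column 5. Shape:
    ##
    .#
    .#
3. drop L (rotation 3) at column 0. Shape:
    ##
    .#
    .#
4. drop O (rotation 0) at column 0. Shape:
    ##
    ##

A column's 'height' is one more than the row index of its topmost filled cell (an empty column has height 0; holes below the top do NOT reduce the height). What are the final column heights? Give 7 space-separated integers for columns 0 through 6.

Answer: 5 5 2 2 1 3 3

Derivation:
Drop 1: Z rot0 at col 2 lands with bottom-row=0; cleared 0 line(s) (total 0); column heights now [0 0 2 2 1 0 0], max=2
Drop 2: L rot3 at col 5 lands with bottom-row=0; cleared 0 line(s) (total 0); column heights now [0 0 2 2 1 3 3], max=3
Drop 3: L rot3 at col 0 lands with bottom-row=0; cleared 0 line(s) (total 0); column heights now [3 3 2 2 1 3 3], max=3
Drop 4: O rot0 at col 0 lands with bottom-row=3; cleared 0 line(s) (total 0); column heights now [5 5 2 2 1 3 3], max=5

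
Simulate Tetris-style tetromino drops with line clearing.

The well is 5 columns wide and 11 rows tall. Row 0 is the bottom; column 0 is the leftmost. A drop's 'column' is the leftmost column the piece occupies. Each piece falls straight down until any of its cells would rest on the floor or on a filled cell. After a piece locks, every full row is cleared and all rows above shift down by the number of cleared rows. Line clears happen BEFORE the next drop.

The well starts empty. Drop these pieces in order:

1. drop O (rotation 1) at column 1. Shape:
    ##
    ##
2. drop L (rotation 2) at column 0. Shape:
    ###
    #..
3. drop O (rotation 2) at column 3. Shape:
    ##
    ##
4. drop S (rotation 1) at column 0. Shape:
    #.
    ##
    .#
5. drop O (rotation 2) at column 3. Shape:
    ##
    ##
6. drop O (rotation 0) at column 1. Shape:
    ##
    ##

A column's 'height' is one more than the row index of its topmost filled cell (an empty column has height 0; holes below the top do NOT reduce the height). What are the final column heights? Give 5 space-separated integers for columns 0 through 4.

Drop 1: O rot1 at col 1 lands with bottom-row=0; cleared 0 line(s) (total 0); column heights now [0 2 2 0 0], max=2
Drop 2: L rot2 at col 0 lands with bottom-row=1; cleared 0 line(s) (total 0); column heights now [3 3 3 0 0], max=3
Drop 3: O rot2 at col 3 lands with bottom-row=0; cleared 1 line(s) (total 1); column heights now [2 2 2 1 1], max=2
Drop 4: S rot1 at col 0 lands with bottom-row=2; cleared 0 line(s) (total 1); column heights now [5 4 2 1 1], max=5
Drop 5: O rot2 at col 3 lands with bottom-row=1; cleared 1 line(s) (total 2); column heights now [4 3 1 2 2], max=4
Drop 6: O rot0 at col 1 lands with bottom-row=3; cleared 0 line(s) (total 2); column heights now [4 5 5 2 2], max=5

Answer: 4 5 5 2 2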